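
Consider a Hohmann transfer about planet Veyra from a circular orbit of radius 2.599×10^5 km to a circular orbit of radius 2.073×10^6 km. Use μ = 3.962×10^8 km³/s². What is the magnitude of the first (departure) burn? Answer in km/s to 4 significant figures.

Semi-major axis of the transfer orbit: a_t = (2.599×10^5 + 2.073×10^6)/2 = 1.16645×10^6 km.
Circular speed at r = 2.599×10^5 km: v_c = √(μ/r) = 39.04 km/s.
Transfer-orbit speed at the same r (vis-viva, a = a_t): v_t = √[μ(2/r − 1/a_t)] = 52.05 km/s.
Δv₁ = |v_t − v_c| = |52.05 − 39.04| = 13.01 km/s.

Δv₁ = 13.01 km/s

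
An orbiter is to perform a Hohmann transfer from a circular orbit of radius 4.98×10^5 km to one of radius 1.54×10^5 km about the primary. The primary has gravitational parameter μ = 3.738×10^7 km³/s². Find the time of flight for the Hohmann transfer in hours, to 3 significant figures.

t = 26.6 hours

The Hohmann ellipse has a_t = (r₁ + r₂)/2 = 3.260×10^5 km.
Half the transfer-orbit period gives t = π√(a_t³/μ) = 95640 s.
Converting: 95640 s ÷ 3600 s/hour = 26.6 hours.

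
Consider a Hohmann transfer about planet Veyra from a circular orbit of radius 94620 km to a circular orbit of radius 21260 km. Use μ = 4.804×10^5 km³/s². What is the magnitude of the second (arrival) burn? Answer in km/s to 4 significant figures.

Δv₂ = 1.321 km/s

Transfer-ellipse semi-major axis a_t = (r₁ + r₂)/2 = (94620 + 21260)/2 = 57940 km.
Circular speed at r = 21260 km: v_c = √(μ/r) = 4.754 km/s.
Vis-viva on the transfer ellipse at r = 21260 km gives v_t = √[μ(2/r − 1/a_t)] = 6.075 km/s.
Δv₂ = |v_t − v_c| = |6.075 − 4.754| = 1.321 km/s.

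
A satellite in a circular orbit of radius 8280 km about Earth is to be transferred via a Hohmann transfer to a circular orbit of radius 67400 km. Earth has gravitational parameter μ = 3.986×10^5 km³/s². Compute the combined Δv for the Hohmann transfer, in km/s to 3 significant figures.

Semi-major axis of the transfer orbit: a_t = (8280 + 67400)/2 = 37840 km.
Circular speed at r₁: v₁ = √(μ/r₁) = √(3.986×10^5/8280) = 6.938 km/s.
On the transfer ellipse at r₁, v² = μ(2/r − 1/a) gives v_p = √[μ(2/r₁ − 1/a_t)] = 9.260 km/s.
First burn Δv₁ = |v_p − v₁| = 2.322 km/s.
At r₂, v₂ = √(μ/r₂) = 2.432 km/s.
Transfer-orbit speed at r₂: v_a = √[μ(2/r₂ − 1/a_t)] = 1.138 km/s.
Second burn Δv₂ = |v₂ − v_a| = 1.294 km/s.
Total Δv = Δv₁ + Δv₂ = 3.616 km/s.

Δv = 3.62 km/s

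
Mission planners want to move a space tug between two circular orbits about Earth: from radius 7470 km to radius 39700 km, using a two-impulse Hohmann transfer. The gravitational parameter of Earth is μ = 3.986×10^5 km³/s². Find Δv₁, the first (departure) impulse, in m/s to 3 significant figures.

The Hohmann ellipse has a_t = (r₁ + r₂)/2 = 23585 km.
Circular speed at r = 7470 km: v_c = √(μ/r) = 7.30480 km/s.
Transfer-orbit speed at the same r (vis-viva, a = a_t): v_t = √[μ(2/r − 1/a_t)] = 9.47732 km/s.
Δv₁ = |v_t − v_c| = |9.47732 − 7.30480| = 2.173 km/s.

Δv₁ = 2170 m/s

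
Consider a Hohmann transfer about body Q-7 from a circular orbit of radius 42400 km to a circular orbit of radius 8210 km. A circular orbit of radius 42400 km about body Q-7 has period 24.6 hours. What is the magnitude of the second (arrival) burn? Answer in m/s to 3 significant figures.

From Kepler's third law T² = 4π²r³/μ at r = 42400 km, T = 24.6 hours = 24.6 × 3600 s = 88560 s: μ = 4π²r³/T² = 3.83691×10^5 km³/s².
The Hohmann ellipse has a_t = (r₁ + r₂)/2 = 25305 km.
Circular speed at r = 8210 km: v_c = √(μ/r) = 6.836 km/s.
Transfer-orbit speed at the same r (vis-viva, a = a_t): v_t = √[μ(2/r − 1/a_t)] = 8.849 km/s.
Δv₂ = |v_t − v_c| = |8.849 − 6.836| = 2.013 km/s.

Δv₂ = 2010 m/s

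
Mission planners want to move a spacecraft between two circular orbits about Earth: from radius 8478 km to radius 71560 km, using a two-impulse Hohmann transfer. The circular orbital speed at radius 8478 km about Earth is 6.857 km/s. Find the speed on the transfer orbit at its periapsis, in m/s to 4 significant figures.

v = 9169 m/s

From the circular-orbit relation v² = μ/r at r = 8478 km: μ = v²r = (6.857)² × 8478 = 3.98622×10^5 km³/s².
Semi-major axis of the transfer orbit: a_t = (8478 + 71560)/2 = 40019 km.
At periapsis, r = 8478 km.
Applying v² = μ(2/r − 1/a_t): v = 9.169 km/s.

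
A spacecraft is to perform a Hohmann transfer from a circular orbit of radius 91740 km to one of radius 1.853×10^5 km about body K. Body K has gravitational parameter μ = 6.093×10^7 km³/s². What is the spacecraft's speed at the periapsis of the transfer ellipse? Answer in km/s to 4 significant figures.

Semi-major axis of the transfer orbit: a_t = (91740 + 1.853×10^5)/2 = 1.3852×10^5 km.
The periapsis of the transfer ellipse is at r = 91740 km.
Vis-viva: v = √[μ(2/r − 1/a_t)] = √[6.093×10^7 × (2/91740 − 1/1.3852×10^5)] = 29.81 km/s.

v = 29.81 km/s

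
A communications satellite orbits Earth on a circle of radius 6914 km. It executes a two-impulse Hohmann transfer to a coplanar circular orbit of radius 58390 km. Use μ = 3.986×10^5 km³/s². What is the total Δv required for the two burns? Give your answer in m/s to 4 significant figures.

Δv = 3971 m/s

Semi-major axis of the transfer orbit: a_t = (6914 + 58390)/2 = 32652 km.
At r₁ the circular-orbit speed is v₁ = √(μ/r₁) = 7.5928 km/s.
Transfer-orbit speed at r₁ (v² = μ(2/r − 1/a)): v_p = √[μ(2/r₁ − 1/a_t)] = 10.154 km/s.
First burn Δv₁ = |v_p − v₁| = 2.561 km/s.
At r₂, v₂ = √(μ/r₂) = 2.61276 km/s.
Transfer-orbit speed at r₂: v_a = √[μ(2/r₂ − 1/a_t)] = 1.20229 km/s.
Second burn Δv₂ = |v₂ − v_a| = 1.410 km/s.
Δv = Δv₁ + Δv₂ = 2.561 + 1.410 = 3.971 km/s.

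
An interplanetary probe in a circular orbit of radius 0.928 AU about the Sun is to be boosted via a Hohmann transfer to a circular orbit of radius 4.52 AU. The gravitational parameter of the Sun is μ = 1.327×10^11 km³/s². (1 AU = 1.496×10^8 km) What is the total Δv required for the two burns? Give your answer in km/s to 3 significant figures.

Δv = 14.7 km/s

In km: r₁ = 0.928 × 1.496×10^8 = 1.388288×10^8 km; r₂ = 4.52 × 1.496×10^8 = 6.76192×10^8 km.
Semi-major axis of the transfer orbit: a_t = (1.388288×10^8 + 6.76192×10^8)/2 = 4.075104×10^8 km.
Circular speed at r₁: v₁ = √(μ/r₁) = √(1.327×10^11/1.388288×10^8) = 30.917 km/s.
Transfer-orbit speed at r₁ (v² = μ(2/r − 1/a)): v_p = √[μ(2/r₁ − 1/a_t)] = 39.826 km/s.
First burn Δv₁ = |v_p − v₁| = 8.909 km/s.
At r₂, v₂ = √(μ/r₂) = 14.009 km/s.
Transfer-orbit speed at r₂: v_a = √[μ(2/r₂ − 1/a_t)] = 8.1766 km/s.
Second burn Δv₂ = |v₂ − v_a| = 5.832 km/s.
Δv = Δv₁ + Δv₂ = 8.909 + 5.832 = 14.74 km/s.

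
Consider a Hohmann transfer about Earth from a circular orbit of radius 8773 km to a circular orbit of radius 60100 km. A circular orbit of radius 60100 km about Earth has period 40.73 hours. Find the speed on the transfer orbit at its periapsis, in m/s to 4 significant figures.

From Kepler's third law T² = 4π²r³/μ at r = 60100 km, T = 40.73 hours = 40.73 × 3600 s = 1.46628×10^5 s: μ = 4π²r³/T² = 3.98611×10^5 km³/s².
The Hohmann ellipse has a_t = (r₁ + r₂)/2 = 34436.5 km.
The periapsis of the transfer ellipse is at r = 8773 km.
Applying v² = μ(2/r − 1/a_t): v = 8.905 km/s.

v = 8905 m/s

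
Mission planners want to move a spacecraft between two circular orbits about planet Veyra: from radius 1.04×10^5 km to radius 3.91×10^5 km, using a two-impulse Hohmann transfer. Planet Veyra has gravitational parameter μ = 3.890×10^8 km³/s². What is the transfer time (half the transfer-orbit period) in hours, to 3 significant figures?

t = 5.45 hours

Transfer-ellipse semi-major axis a_t = (r₁ + r₂)/2 = (1.040×10^5 + 3.910×10^5)/2 = 2.475×10^5 km.
Half the transfer-orbit period gives t = π√(a_t³/μ) = 19610 s.
Converting: 19610 s ÷ 3600 s/hour = 5.45 hours.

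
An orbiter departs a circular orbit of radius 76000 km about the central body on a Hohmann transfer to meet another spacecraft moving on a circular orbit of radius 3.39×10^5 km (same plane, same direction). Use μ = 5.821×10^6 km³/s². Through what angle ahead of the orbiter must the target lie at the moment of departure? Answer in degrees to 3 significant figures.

Semi-major axis of the transfer orbit: a_t = (76000 + 3.390×10^5)/2 = 2.075×10^5 km.
Transfer time t = π√(a_t³/μ) = 1.23077×10^5 s.
The target's mean motion on its circular orbit is ω₂ = √(μ/r₂³) = 1.22236×10^-5 rad/s.
Angle swept by the target during transfer: ω₂·t = 1.5044 rad = 86.20°.
Arrival is 180° from departure on the ellipse, so φ = 180° − 86.20° = 93.8°.

φ = 93.8°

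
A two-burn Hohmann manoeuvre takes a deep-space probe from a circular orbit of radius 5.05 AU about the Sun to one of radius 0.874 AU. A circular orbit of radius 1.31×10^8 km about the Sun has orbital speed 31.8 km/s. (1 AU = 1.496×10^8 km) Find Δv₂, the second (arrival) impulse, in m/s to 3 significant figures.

Δv₂ = 9730 m/s

From the circular-orbit relation v² = μ/r at r = 1.31×10^8 km: μ = v²r = (31.8)² × 1.31×10^8 = 1.32472×10^11 km³/s².
In km: r₁ = 5.05 × 1.496×10^8 = 7.5548×10^8 km; r₂ = 0.874 × 1.496×10^8 = 1.307504×10^8 km.
The Hohmann ellipse has a_t = (r₁ + r₂)/2 = 4.431152×10^8 km.
Circular speed at r = 1.307504×10^8 km: v_c = √(μ/r) = 31.83034 km/s.
Vis-viva on the transfer ellipse at r = 1.307504×10^8 km gives v_t = √[μ(2/r − 1/a_t)] = 41.56181 km/s.
Δv₂ = |v_t − v_c| = |41.56181 − 31.83034| = 9.731 km/s.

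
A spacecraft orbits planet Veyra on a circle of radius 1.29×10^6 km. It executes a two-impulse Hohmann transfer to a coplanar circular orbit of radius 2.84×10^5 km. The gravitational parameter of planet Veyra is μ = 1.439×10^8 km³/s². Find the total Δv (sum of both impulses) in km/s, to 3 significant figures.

Δv = 10.5 km/s

The Hohmann ellipse has a_t = (r₁ + r₂)/2 = 7.870×10^5 km.
Circular speed at r₁: v₁ = √(μ/r₁) = √(1.439×10^8/1.290×10^6) = 10.562 km/s.
Transfer-orbit speed at r₁ (v² = μ(2/r − 1/a)): v_a = √[μ(2/r₁ − 1/a_t)] = 6.3446 km/s.
First burn Δv₁ = |v_a − v₁| = 4.217 km/s.
Circular speed at r₂: v₂ = √(μ/r₂) = 22.510 km/s.
Transfer-orbit speed at r₂: v_p = √[μ(2/r₂ − 1/a_t)] = 28.819 km/s.
Second burn Δv₂ = |v₂ − v_p| = 6.309 km/s.
Total Δv = Δv₁ + Δv₂ = 10.53 km/s.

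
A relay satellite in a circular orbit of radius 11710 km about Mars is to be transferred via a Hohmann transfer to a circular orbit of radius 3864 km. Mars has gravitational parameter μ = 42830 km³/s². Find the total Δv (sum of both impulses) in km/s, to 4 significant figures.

The Hohmann ellipse has a_t = (r₁ + r₂)/2 = 7787 km.
Circular speed at r₁: v₁ = √(μ/r₁) = √(42830/11710) = 1.9125 km/s.
On the transfer ellipse at r₁, v² = μ(2/r − 1/a) gives v_a = √[μ(2/r₁ − 1/a_t)] = 1.3472 km/s.
First burn Δv₁ = |v_a − v₁| = 0.5653 km/s.
At r₂, v₂ = √(μ/r₂) = 3.3293 km/s.
Transfer-orbit speed at r₂: v_p = √[μ(2/r₂ − 1/a_t)] = 4.0827 km/s.
Second burn Δv₂ = |v₂ − v_p| = 0.7534 km/s.
Total Δv = Δv₁ + Δv₂ = 1.319 km/s.

Δv = 1.319 km/s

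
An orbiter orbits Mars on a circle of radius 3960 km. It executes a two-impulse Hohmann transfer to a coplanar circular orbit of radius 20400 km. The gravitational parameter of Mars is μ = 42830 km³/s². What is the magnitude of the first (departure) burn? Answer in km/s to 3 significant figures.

Semi-major axis of the transfer orbit: a_t = (3960 + 20400)/2 = 12180 km.
On the circular orbit at r = 3960 km, v_c = √(μ/r) = 3.28872 km/s.
Vis-viva on the transfer ellipse at r = 3960 km gives v_t = √[μ(2/r − 1/a_t)] = 4.25616 km/s.
Δv₁ = |v_t − v_c| = |4.25616 − 3.28872| = 0.9674 km/s.

Δv₁ = 0.967 km/s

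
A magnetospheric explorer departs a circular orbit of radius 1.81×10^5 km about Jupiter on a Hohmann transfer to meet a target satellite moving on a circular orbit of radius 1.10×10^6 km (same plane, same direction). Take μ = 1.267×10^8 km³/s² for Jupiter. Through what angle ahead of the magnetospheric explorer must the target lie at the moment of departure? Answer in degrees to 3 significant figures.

Semi-major axis of the transfer orbit: a_t = (1.810×10^5 + 1.100×10^6)/2 = 6.405×10^5 km.
The half-period of the transfer ellipse is t = π√(a_t³/μ) = 1.431×10^5 s.
Target angular speed ω₂ = √(μ/r₂³) = 9.757×10^-6 rad/s.
Angle swept by the target during transfer: ω₂·t = 1.396 rad = 79.98°.
The magnetospheric explorer traverses 180° on the transfer ellipse, so the target must lead by 180° − 79.98° = 100°.

φ = 100°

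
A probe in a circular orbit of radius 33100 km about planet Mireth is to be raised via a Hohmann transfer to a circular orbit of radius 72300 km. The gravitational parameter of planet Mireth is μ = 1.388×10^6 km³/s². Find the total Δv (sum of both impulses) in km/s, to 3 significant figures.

Δv = 2.02 km/s

Semi-major axis of the transfer orbit: a_t = (33100 + 72300)/2 = 52700 km.
Circular speed at r₁: v₁ = √(μ/r₁) = √(1.388×10^6/33100) = 6.476 km/s.
On the transfer ellipse at r₁, v² = μ(2/r − 1/a) gives v_p = √[μ(2/r₁ − 1/a_t)] = 7.585 km/s.
First burn Δv₁ = |v_p − v₁| = 1.109 km/s.
At r₂, v₂ = √(μ/r₂) = 4.3815 km/s.
Transfer-orbit speed at r₂: v_a = √[μ(2/r₂ − 1/a_t)] = 3.4724 km/s.
Second burn Δv₂ = |v₂ − v_a| = 0.9091 km/s.
Total Δv = Δv₁ + Δv₂ = 2.018 km/s.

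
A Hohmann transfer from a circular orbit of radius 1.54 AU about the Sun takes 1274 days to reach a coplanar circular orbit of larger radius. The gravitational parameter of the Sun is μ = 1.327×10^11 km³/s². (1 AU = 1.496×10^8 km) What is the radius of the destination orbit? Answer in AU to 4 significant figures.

In km: r₁ = 1.54 × 1.496×10^8 = 2.30384×10^8 km.
Transfer time t = 1274 days = 1.100736×10^8 s, and t = π√(a_t³/μ).
So a_t = (μ t²/π²)^(1/3) = (1.327×10^11 × (1.100736×10^8)² / π²)^(1/3) = 5.4615×10^8 km.
Since a_t = (r₁ + r₂)/2, r₂ = 2a_t − r₁ = 2×5.4615×10^8 − 2.30384×10^8 = 8.61916×10^8 km.
In AU: r₂ = 8.61916×10^8 / 1.496×10^8 = 5.761 AU.

r₂ = 5.761 AU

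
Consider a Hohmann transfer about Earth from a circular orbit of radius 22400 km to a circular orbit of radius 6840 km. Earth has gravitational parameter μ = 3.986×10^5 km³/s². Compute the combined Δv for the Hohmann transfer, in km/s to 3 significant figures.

Semi-major axis of the transfer orbit: a_t = (22400 + 6840)/2 = 14620 km.
Circular speed at r₁: v₁ = √(μ/r₁) = √(3.986×10^5/22400) = 4.218 km/s.
On the transfer ellipse at r₁, vis-viva gives v_a = √[μ(2/r₁ − 1/a_t)] = 2.885 km/s.
First burn Δv₁ = |v_a − v₁| = 1.333 km/s.
At r₂, v₂ = √(μ/r₂) = 7.634 km/s.
Transfer-orbit speed at r₂: v_p = √[μ(2/r₂ − 1/a_t)] = 9.449 km/s.
Second burn Δv₂ = |v₂ − v_p| = 1.815 km/s.
Total Δv = Δv₁ + Δv₂ = 3.148 km/s.

Δv = 3.15 km/s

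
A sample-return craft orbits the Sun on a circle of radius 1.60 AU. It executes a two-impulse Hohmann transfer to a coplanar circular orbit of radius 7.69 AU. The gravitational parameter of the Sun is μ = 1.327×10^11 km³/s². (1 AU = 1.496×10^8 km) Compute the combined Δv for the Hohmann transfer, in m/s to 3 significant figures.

In km: r₁ = 1.60 × 1.496×10^8 = 2.3936×10^8 km; r₂ = 7.69 × 1.496×10^8 = 1.150424×10^9 km.
Transfer-ellipse semi-major axis a_t = (r₁ + r₂)/2 = (2.3936×10^8 + 1.150424×10^9)/2 = 6.94892×10^8 km.
At r₁ the circular-orbit speed is v₁ = √(μ/r₁) = 23.55 km/s.
On the transfer ellipse at r₁, vis-viva gives v_p = √[μ(2/r₁ − 1/a_t)] = 30.30 km/s.
First burn Δv₁ = |v_p − v₁| = 6.750 km/s.
Circular speed at r₂: v₂ = √(μ/r₂) = 10.74 km/s.
Transfer-orbit speed at r₂: v_a = √[μ(2/r₂ − 1/a_t)] = 6.303 km/s.
Second burn Δv₂ = |v₂ − v_a| = 4.437 km/s.
Total Δv = Δv₁ + Δv₂ = 11.19 km/s.

Δv = 11200 m/s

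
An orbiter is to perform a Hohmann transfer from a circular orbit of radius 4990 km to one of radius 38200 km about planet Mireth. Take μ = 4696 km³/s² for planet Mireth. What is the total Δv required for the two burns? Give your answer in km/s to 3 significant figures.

Δv = 0.502 km/s

The Hohmann ellipse has a_t = (r₁ + r₂)/2 = 21595 km.
Circular speed at r₁: v₁ = √(μ/r₁) = √(4696/4990) = 0.97009 km/s.
On the transfer ellipse at r₁, vis-viva gives v_p = √[μ(2/r₁ − 1/a_t)] = 1.2902 km/s.
First burn Δv₁ = |v_p − v₁| = 0.3201 km/s.
Circular speed at r₂: v₂ = √(μ/r₂) = 0.3506 km/s.
Transfer-orbit speed at r₂: v_a = √[μ(2/r₂ − 1/a_t)] = 0.1685 km/s.
Second burn Δv₂ = |v₂ − v_a| = 0.1821 km/s.
Total Δv = Δv₁ + Δv₂ = 0.5022 km/s.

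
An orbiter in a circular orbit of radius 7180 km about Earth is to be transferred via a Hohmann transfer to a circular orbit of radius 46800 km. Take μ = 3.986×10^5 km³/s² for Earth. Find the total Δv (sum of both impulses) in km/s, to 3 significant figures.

Δv = 3.77 km/s

The Hohmann ellipse has a_t = (r₁ + r₂)/2 = 26990 km.
Circular speed at r₁: v₁ = √(μ/r₁) = √(3.986×10^5/7180) = 7.45086 km/s.
On the transfer ellipse at r₁, vis-viva equation gives v_p = √[μ(2/r₁ − 1/a_t)] = 9.81133 km/s.
First burn Δv₁ = |v_p − v₁| = 2.3605 km/s.
Circular speed at r₂: v₂ = √(μ/r₂) = 2.9184 km/s.
Transfer-orbit speed at r₂: v_a = √[μ(2/r₂ − 1/a_t)] = 1.5052 km/s.
Second burn Δv₂ = |v₂ − v_a| = 1.4132 km/s.
Δv = Δv₁ + Δv₂ = 2.3605 + 1.4132 = 3.774 km/s.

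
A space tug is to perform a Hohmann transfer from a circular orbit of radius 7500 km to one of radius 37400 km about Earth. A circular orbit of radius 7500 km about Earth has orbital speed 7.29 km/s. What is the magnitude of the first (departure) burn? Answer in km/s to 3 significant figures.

Δv₁ = 2.12 km/s

From the circular-orbit relation v² = μ/r at r = 7500 km: μ = v²r = (7.29)² × 7500 = 3.98581×10^5 km³/s².
Semi-major axis of the transfer orbit: a_t = (7500 + 37400)/2 = 22450 km.
Circular speed at r = 7500 km: v_c = √(μ/r) = 7.290 km/s.
Vis-viva on the transfer ellipse at r = 7500 km gives v_t = √[μ(2/r − 1/a_t)] = 9.409 km/s.
Δv₁ = |v_t − v_c| = |9.409 − 7.290| = 2.119 km/s.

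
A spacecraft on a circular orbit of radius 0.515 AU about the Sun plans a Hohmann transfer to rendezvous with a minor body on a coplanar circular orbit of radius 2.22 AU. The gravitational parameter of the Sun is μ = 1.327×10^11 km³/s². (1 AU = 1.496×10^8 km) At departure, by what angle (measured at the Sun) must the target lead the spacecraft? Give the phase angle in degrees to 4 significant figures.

φ = 92.98°

In km: r₁ = 0.515 × 1.496×10^8 = 7.7044×10^7 km; r₂ = 2.22 × 1.496×10^8 = 3.32112×10^8 km.
The Hohmann ellipse has a_t = (r₁ + r₂)/2 = 2.04578×10^8 km.
Transfer time t = π√(a_t³/μ) = 2.5235×10^7 s.
The target's mean motion on its circular orbit is ω₂ = √(μ/r₂³) = 6.0188×10^-8 rad/s.
Angle swept by the target during transfer: ω₂·t = 1.5188 rad = 87.02°.
Arrival is 180° from departure on the ellipse, so φ = 180° − 87.02° = 92.98°.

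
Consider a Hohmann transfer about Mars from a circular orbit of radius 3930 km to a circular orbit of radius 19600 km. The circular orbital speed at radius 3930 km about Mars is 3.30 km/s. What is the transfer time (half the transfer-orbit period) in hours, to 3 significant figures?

t = 5.38 hours

From the circular-orbit relation v² = μ/r at r = 3930 km: μ = v²r = (3.30)² × 3930 = 42797.7 km³/s².
Semi-major axis of the transfer orbit: a_t = (3930 + 19600)/2 = 11765 km.
Transfer time t = π√(a_t³/μ) = π√((11765)³ / 42797.7) = 19380 s.
Converting: 19380 s ÷ 3600 s/hour = 5.38 hours.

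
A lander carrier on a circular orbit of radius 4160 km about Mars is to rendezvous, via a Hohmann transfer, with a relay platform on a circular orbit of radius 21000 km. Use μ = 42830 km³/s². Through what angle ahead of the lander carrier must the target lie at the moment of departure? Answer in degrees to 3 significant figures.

Transfer-ellipse semi-major axis a_t = (r₁ + r₂)/2 = (4160 + 21000)/2 = 12580 km.
The half-period of the transfer ellipse is t = π√(a_t³/μ) = 21419 s.
The target's mean motion on its circular orbit is ω₂ = √(μ/r₂³) = 6.8006×10^-5 rad/s.
Angle swept by the target during transfer: ω₂·t = 1.4566 rad = 83.46°.
The lander carrier traverses 180° on the transfer ellipse, so the target must lead by 180° − 83.46° = 96.5°.

φ = 96.5°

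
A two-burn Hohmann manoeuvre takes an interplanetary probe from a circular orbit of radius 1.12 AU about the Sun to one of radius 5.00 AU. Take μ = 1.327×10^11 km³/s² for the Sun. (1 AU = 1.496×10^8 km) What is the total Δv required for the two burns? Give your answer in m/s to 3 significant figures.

In km: r₁ = 1.12 × 1.496×10^8 = 1.67552×10^8 km; r₂ = 5.00 × 1.496×10^8 = 7.480×10^8 km.
Transfer-ellipse semi-major axis a_t = (r₁ + r₂)/2 = (1.67552×10^8 + 7.480×10^8)/2 = 4.57776×10^8 km.
At r₁ the circular-orbit speed is v₁ = √(μ/r₁) = 28.1424 km/s.
On the transfer ellipse at r₁, vis-viva equation gives v_p = √[μ(2/r₁ − 1/a_t)] = 35.9737 km/s.
First burn Δv₁ = |v_p − v₁| = 7.831 km/s.
Circular speed at r₂: v₂ = √(μ/r₂) = 13.319 km/s.
Transfer-orbit speed at r₂: v_a = √[μ(2/r₂ − 1/a_t)] = 8.0581 km/s.
Second burn Δv₂ = |v₂ − v_a| = 5.261 km/s.
Total Δv = Δv₁ + Δv₂ = 13.09 km/s.

Δv = 13100 m/s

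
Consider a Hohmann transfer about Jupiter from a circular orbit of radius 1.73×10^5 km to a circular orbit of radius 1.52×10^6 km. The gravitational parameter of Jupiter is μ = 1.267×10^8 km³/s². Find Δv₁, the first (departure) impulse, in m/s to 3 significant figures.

Semi-major axis of the transfer orbit: a_t = (1.730×10^5 + 1.520×10^6)/2 = 8.465×10^5 km.
On the circular orbit at r = 1.730×10^5 km, v_c = √(μ/r) = 27.06233 km/s.
Transfer-orbit speed at the same r (vis-viva, a = a_t): v_t = √[μ(2/r − 1/a_t)] = 36.26382 km/s.
Δv₁ = |v_t − v_c| = |36.26382 − 27.06233| = 9.201 km/s.

Δv₁ = 9200 m/s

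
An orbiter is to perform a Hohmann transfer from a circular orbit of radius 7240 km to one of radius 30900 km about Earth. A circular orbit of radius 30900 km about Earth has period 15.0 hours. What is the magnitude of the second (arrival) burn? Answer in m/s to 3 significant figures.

From Kepler's third law T² = 4π²r³/μ at r = 30900 km, T = 15.0 hours = 15.0 × 3600 s = 54000 s: μ = 4π²r³/T² = 3.99436×10^5 km³/s².
The Hohmann ellipse has a_t = (r₁ + r₂)/2 = 19070 km.
On the circular orbit at r = 30900 km, v_c = √(μ/r) = 3.595 km/s.
Transfer-orbit speed at the same r (vis-viva, a = a_t): v_t = √[μ(2/r − 1/a_t)] = 2.215 km/s.
Δv₂ = |v_t − v_c| = |2.215 − 3.595| = 1.380 km/s.

Δv₂ = 1380 m/s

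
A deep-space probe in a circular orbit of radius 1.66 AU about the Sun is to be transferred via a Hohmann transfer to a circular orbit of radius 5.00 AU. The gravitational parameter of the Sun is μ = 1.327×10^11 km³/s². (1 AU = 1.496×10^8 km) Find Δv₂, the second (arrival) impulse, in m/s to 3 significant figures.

Δv₂ = 3920 m/s

In km: r₁ = 1.66 × 1.496×10^8 = 2.48336×10^8 km; r₂ = 5.00 × 1.496×10^8 = 7.480×10^8 km.
Semi-major axis of the transfer orbit: a_t = (2.48336×10^8 + 7.480×10^8)/2 = 4.98168×10^8 km.
Circular speed at r = 7.480×10^8 km: v_c = √(μ/r) = 13.319 km/s.
Vis-viva on the transfer ellipse at r = 7.480×10^8 km gives v_t = √[μ(2/r − 1/a_t)] = 9.4041 km/s.
Δv₂ = |v_t − v_c| = |9.4041 − 13.319| = 3.915 km/s.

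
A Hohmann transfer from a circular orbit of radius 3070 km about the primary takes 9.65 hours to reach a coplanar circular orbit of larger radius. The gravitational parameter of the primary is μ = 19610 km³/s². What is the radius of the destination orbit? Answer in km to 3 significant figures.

Transfer time t = 9.65 hours = 34740 s, and t = π√(a_t³/μ).
So a_t = (μ t²/π²)^(1/3) = (19610 × (34740)² / π²)^(1/3) = 13385 km.
Since a_t = (r₁ + r₂)/2, r₂ = 2a_t − r₁ = 2×13385 − 3070 = 23700 km.

r₂ = 23700 km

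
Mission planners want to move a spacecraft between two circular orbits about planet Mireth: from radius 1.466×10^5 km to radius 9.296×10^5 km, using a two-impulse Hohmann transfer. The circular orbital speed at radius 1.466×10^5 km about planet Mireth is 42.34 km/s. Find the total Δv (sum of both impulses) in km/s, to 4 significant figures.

Δv = 21.35 km/s

From the circular-orbit relation v² = μ/r at r = 1.466×10^5 km: μ = v²r = (42.34)² × 1.466×10^5 = 2.62806×10^8 km³/s².
Semi-major axis of the transfer orbit: a_t = (1.466×10^5 + 9.296×10^5)/2 = 5.381×10^5 km.
At r₁ the circular-orbit speed is v₁ = √(μ/r₁) = 42.34 km/s.
On the transfer ellipse at r₁, v² = μ(2/r − 1/a) gives v_p = √[μ(2/r₁ − 1/a_t)] = 55.65 km/s.
First burn Δv₁ = |v_p − v₁| = 13.31 km/s.
At r₂, v₂ = √(μ/r₂) = 16.814 km/s.
Transfer-orbit speed at r₂: v_a = √[μ(2/r₂ − 1/a_t)] = 8.7762 km/s.
Second burn Δv₂ = |v₂ − v_a| = 8.038 km/s.
Δv = Δv₁ + Δv₂ = 13.31 + 8.038 = 21.35 km/s.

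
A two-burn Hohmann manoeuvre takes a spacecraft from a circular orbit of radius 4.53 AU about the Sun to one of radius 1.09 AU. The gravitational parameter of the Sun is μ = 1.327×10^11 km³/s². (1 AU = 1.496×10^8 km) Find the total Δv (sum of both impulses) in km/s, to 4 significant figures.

Δv = 12.97 km/s

In km: r₁ = 4.53 × 1.496×10^8 = 6.77688×10^8 km; r₂ = 1.09 × 1.496×10^8 = 1.63064×10^8 km.
Semi-major axis of the transfer orbit: a_t = (6.77688×10^8 + 1.63064×10^8)/2 = 4.20376×10^8 km.
At r₁ the circular-orbit speed is v₁ = √(μ/r₁) = 13.993 km/s.
Transfer-orbit speed at r₁ (vis-viva equation): v_a = √[μ(2/r₁ − 1/a_t)] = 8.7153 km/s.
First burn Δv₁ = |v_a − v₁| = 5.278 km/s.
At r₂, v₂ = √(μ/r₂) = 28.527 km/s.
Transfer-orbit speed at r₂: v_p = √[μ(2/r₂ − 1/a_t)] = 36.220 km/s.
Second burn Δv₂ = |v₂ − v_p| = 7.693 km/s.
Total Δv = Δv₁ + Δv₂ = 12.97 km/s.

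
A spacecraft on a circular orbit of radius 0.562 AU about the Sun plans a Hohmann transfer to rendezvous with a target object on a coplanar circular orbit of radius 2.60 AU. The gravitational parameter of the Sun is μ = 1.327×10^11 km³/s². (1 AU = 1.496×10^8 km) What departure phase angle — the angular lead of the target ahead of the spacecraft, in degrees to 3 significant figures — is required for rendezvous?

In km: r₁ = 0.562 × 1.496×10^8 = 8.40752×10^7 km; r₂ = 2.60 × 1.496×10^8 = 3.8896×10^8 km.
The Hohmann ellipse has a_t = (r₁ + r₂)/2 = 2.365176×10^8 km.
Transfer time t = π√(a_t³/μ) = 3.13696×10^7 s.
The target's mean motion on its circular orbit is ω₂ = √(μ/r₂³) = 4.74874×10^-8 rad/s.
Angle swept by the target during transfer: ω₂·t = 1.48966 rad = 85.351°.
The spacecraft traverses 180° on the transfer ellipse, so the target must lead by 180° − 85.351° = 94.6°.

φ = 94.6°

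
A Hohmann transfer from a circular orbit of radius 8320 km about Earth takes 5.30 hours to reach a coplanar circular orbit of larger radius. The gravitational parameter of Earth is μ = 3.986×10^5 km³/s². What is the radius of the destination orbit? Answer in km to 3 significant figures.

Transfer time t = 5.30 hours = 19080 s, and t = π√(a_t³/μ).
So a_t = (μ t²/π²)^(1/3) = (3.986×10^5 × (19080)² / π²)^(1/3) = 24498 km.
Since a_t = (r₁ + r₂)/2, r₂ = 2a_t − r₁ = 2×24498 − 8320 = 40676 km.

r₂ = 40700 km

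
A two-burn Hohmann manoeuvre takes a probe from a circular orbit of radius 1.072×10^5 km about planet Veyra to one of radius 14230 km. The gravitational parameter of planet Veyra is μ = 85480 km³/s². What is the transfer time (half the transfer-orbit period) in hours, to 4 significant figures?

t = 44.65 hours

Transfer-ellipse semi-major axis a_t = (r₁ + r₂)/2 = (1.072×10^5 + 14230)/2 = 60715 km.
By Kepler's third law the transfer-orbit period is T = 2π√(a_t³/μ), so t = T/2 = 1.6075×10^5 s.
Converting: 1.6075×10^5 s ÷ 3600 s/hour = 44.65 hours.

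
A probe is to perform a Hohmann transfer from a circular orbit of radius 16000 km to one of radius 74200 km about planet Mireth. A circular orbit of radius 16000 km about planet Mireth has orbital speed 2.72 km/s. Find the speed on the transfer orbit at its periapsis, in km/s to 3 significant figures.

v = 3.49 km/s

From the circular-orbit relation v² = μ/r at r = 16000 km: μ = v²r = (2.72)² × 16000 = 1.18374×10^5 km³/s².
Transfer-ellipse semi-major axis a_t = (r₁ + r₂)/2 = (16000 + 74200)/2 = 45100 km.
The periapsis of the transfer ellipse is at r = 16000 km.
Vis-viva: v = √[μ(2/r − 1/a_t)] = √[1.18374×10^5 × (2/16000 − 1/45100)] = 3.489 km/s.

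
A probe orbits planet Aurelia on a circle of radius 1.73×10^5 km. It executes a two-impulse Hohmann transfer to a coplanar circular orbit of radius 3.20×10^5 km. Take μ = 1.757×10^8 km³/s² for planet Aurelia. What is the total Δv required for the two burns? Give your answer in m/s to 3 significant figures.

The Hohmann ellipse has a_t = (r₁ + r₂)/2 = 2.465×10^5 km.
At r₁ the circular-orbit speed is v₁ = √(μ/r₁) = 31.8686 km/s.
On the transfer ellipse at r₁, vis-viva equation gives v_p = √[μ(2/r₁ − 1/a_t)] = 36.3103 km/s.
First burn Δv₁ = |v_p − v₁| = 4.442 km/s.
At r₂, v₂ = √(μ/r₂) = 23.432 km/s.
Transfer-orbit speed at r₂: v_a = √[μ(2/r₂ − 1/a_t)] = 19.630 km/s.
Second burn Δv₂ = |v₂ − v_a| = 3.802 km/s.
Total Δv = Δv₁ + Δv₂ = 8.244 km/s.

Δv = 8240 m/s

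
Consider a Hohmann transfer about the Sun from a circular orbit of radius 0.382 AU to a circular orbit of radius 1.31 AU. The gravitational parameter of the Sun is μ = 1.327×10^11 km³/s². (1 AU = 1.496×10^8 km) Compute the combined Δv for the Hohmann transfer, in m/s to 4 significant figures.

In km: r₁ = 0.382 × 1.496×10^8 = 5.71472×10^7 km; r₂ = 1.31 × 1.496×10^8 = 1.95976×10^8 km.
Semi-major axis of the transfer orbit: a_t = (5.71472×10^7 + 1.95976×10^8)/2 = 1.265616×10^8 km.
Circular speed at r₁: v₁ = √(μ/r₁) = √(1.327×10^11/5.71472×10^7) = 48.188 km/s.
On the transfer ellipse at r₁, vis-viva gives v_p = √[μ(2/r₁ − 1/a_t)] = 59.964 km/s.
First burn Δv₁ = |v_p − v₁| = 11.776 km/s.
Circular speed at r₂: v₂ = √(μ/r₂) = 26.022 km/s.
Transfer-orbit speed at r₂: v_a = √[μ(2/r₂ − 1/a_t)] = 17.486 km/s.
Second burn Δv₂ = |v₂ − v_a| = 8.5360 km/s.
Δv = Δv₁ + Δv₂ = 11.776 + 8.5360 = 20.31 km/s.

Δv = 20310 m/s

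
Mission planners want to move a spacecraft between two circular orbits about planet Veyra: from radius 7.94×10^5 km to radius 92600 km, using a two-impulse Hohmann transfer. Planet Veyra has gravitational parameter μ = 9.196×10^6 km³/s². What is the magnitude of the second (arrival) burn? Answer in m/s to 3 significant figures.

Δv₂ = 3370 m/s

Transfer-ellipse semi-major axis a_t = (r₁ + r₂)/2 = (7.940×10^5 + 92600)/2 = 4.433×10^5 km.
Circular speed at r = 92600 km: v_c = √(μ/r) = 9.9654 km/s.
Vis-viva on the transfer ellipse at r = 92600 km gives v_t = √[μ(2/r − 1/a_t)] = 13.337 km/s.
Δv₂ = |v_t − v_c| = |13.337 − 9.9654| = 3.372 km/s.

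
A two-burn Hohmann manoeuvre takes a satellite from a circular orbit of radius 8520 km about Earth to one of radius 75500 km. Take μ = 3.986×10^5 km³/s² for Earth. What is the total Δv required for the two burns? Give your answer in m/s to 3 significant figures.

Δv = 3590 m/s

Transfer-ellipse semi-major axis a_t = (r₁ + r₂)/2 = (8520 + 75500)/2 = 42010 km.
At r₁ the circular-orbit speed is v₁ = √(μ/r₁) = 6.840 km/s.
Transfer-orbit speed at r₁ (v² = μ(2/r − 1/a)): v_p = √[μ(2/r₁ − 1/a_t)] = 9.170 km/s.
First burn Δv₁ = |v_p − v₁| = 2.330 km/s.
Circular speed at r₂: v₂ = √(μ/r₂) = 2.298 km/s.
Transfer-orbit speed at r₂: v_a = √[μ(2/r₂ − 1/a_t)] = 1.035 km/s.
Second burn Δv₂ = |v₂ − v_a| = 1.263 km/s.
Δv = Δv₁ + Δv₂ = 2.330 + 1.263 = 3.593 km/s.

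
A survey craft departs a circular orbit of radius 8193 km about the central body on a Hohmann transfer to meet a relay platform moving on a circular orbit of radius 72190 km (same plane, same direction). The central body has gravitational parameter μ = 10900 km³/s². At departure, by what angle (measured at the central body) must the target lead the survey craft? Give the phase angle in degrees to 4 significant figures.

φ = 105.2°

Semi-major axis of the transfer orbit: a_t = (8193 + 72190)/2 = 40191.5 km.
Transfer time t = π√(a_t³/μ) = 2.4246×10^5 s.
The target's mean motion on its circular orbit is ω₂ = √(μ/r₂³) = 5.3827×10^-6 rad/s.
Angle swept by the target during transfer: ω₂·t = 1.3051 rad = 74.78°.
Arrival is 180° from departure on the ellipse, so φ = 180° − 74.78° = 105.2°.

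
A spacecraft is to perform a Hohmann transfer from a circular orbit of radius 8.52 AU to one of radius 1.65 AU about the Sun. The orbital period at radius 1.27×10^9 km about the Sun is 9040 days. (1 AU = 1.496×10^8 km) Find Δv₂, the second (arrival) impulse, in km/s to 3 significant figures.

Δv₂ = 6.82 km/s

From Kepler's third law T² = 4π²r³/μ at r = 1.27×10^9 km, T = 9040 days = 9040 × 86400 s = 7.81056×10^8 s: μ = 4π²r³/T² = 1.32558×10^11 km³/s².
In km: r₁ = 8.52 × 1.496×10^8 = 1.274592×10^9 km; r₂ = 1.65 × 1.496×10^8 = 2.4684×10^8 km.
The Hohmann ellipse has a_t = (r₁ + r₂)/2 = 7.60716×10^8 km.
Circular speed at r = 2.4684×10^8 km: v_c = √(μ/r) = 23.1737 km/s.
Transfer-orbit speed at the same r (vis-viva, a = a_t): v_t = √[μ(2/r − 1/a_t)] = 29.9964 km/s.
Δv₂ = |v_t − v_c| = |29.9964 − 23.1737| = 6.823 km/s.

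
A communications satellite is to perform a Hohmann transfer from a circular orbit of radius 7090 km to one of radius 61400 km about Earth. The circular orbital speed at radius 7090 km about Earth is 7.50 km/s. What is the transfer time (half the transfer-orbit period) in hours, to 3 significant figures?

From the circular-orbit relation v² = μ/r at r = 7090 km: μ = v²r = (7.50)² × 7090 = 3.98812×10^5 km³/s².
Transfer-ellipse semi-major axis a_t = (r₁ + r₂)/2 = (7090 + 61400)/2 = 34245 km.
Transfer time t = π√(a_t³/μ) = π√((34245)³ / 3.98812×10^5) = 31530 s.
Converting: 31530 s ÷ 3600 s/hour = 8.76 hours.

t = 8.76 hours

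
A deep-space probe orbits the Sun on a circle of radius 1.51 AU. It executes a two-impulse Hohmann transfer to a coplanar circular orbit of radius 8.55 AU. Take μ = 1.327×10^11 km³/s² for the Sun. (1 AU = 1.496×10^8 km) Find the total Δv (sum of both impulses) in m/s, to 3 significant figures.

In km: r₁ = 1.51 × 1.496×10^8 = 2.25896×10^8 km; r₂ = 8.55 × 1.496×10^8 = 1.27908×10^9 km.
The Hohmann ellipse has a_t = (r₁ + r₂)/2 = 7.52488×10^8 km.
At r₁ the circular-orbit speed is v₁ = √(μ/r₁) = 24.2371 km/s.
On the transfer ellipse at r₁, v² = μ(2/r − 1/a) gives v_p = √[μ(2/r₁ − 1/a_t)] = 31.5995 km/s.
First burn Δv₁ = |v_p − v₁| = 7.362 km/s.
At r₂, v₂ = √(μ/r₂) = 10.186 km/s.
Transfer-orbit speed at r₂: v_a = √[μ(2/r₂ − 1/a_t)] = 5.5807 km/s.
Second burn Δv₂ = |v₂ − v_a| = 4.605 km/s.
Total Δv = Δv₁ + Δv₂ = 11.97 km/s.

Δv = 12000 m/s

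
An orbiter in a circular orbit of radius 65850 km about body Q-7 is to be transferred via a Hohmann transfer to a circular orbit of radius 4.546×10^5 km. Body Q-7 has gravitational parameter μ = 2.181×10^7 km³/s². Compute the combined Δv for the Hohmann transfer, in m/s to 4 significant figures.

Δv = 9297 m/s

Transfer-ellipse semi-major axis a_t = (r₁ + r₂)/2 = (65850 + 4.546×10^5)/2 = 2.60225×10^5 km.
Circular speed at r₁: v₁ = √(μ/r₁) = √(2.181×10^7/65850) = 18.199 km/s.
On the transfer ellipse at r₁, vis-viva gives v_p = √[μ(2/r₁ − 1/a_t)] = 24.054 km/s.
First burn Δv₁ = |v_p − v₁| = 5.855 km/s.
At r₂, v₂ = √(μ/r₂) = 6.926 km/s.
Transfer-orbit speed at r₂: v_a = √[μ(2/r₂ − 1/a_t)] = 3.484 km/s.
Second burn Δv₂ = |v₂ − v_a| = 3.442 km/s.
Total Δv = Δv₁ + Δv₂ = 9.297 km/s.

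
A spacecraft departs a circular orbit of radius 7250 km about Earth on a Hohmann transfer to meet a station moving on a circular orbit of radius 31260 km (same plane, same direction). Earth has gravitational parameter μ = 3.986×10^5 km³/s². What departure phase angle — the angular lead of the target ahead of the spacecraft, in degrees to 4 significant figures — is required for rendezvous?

φ = 92.98°

The Hohmann ellipse has a_t = (r₁ + r₂)/2 = 19255 km.
The half-period of the transfer ellipse is t = π√(a_t³/μ) = 13295 s.
Target angular speed ω₂ = √(μ/r₂³) = 1.1423×10^-4 rad/s.
Angle swept by the target during transfer: ω₂·t = 1.5187 rad = 87.02°.
The spacecraft traverses 180° on the transfer ellipse, so the target must lead by 180° − 87.02° = 92.98°.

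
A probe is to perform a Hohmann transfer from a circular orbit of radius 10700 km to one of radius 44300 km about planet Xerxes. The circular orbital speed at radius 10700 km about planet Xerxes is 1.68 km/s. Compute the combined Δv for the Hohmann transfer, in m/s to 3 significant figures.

Δv = 763 m/s

From the circular-orbit relation v² = μ/r at r = 10700 km: μ = v²r = (1.68)² × 10700 = 30199.7 km³/s².
The Hohmann ellipse has a_t = (r₁ + r₂)/2 = 27500 km.
At r₁ the circular-orbit speed is v₁ = √(μ/r₁) = 1.6800 km/s.
Transfer-orbit speed at r₁ (vis-viva): v_p = √[μ(2/r₁ − 1/a_t)] = 2.1323 km/s.
First burn Δv₁ = |v_p − v₁| = 0.4523 km/s.
Circular speed at r₂: v₂ = √(μ/r₂) = 0.82566 km/s.
Transfer-orbit speed at r₂: v_a = √[μ(2/r₂ − 1/a_t)] = 0.51502 km/s.
Second burn Δv₂ = |v₂ − v_a| = 0.3106 km/s.
Δv = Δv₁ + Δv₂ = 0.4523 + 0.3106 = 0.7629 km/s.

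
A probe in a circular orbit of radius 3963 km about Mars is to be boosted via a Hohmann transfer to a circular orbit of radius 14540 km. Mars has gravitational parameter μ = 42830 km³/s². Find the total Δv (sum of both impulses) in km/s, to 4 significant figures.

Δv = 1.427 km/s

Transfer-ellipse semi-major axis a_t = (r₁ + r₂)/2 = (3963 + 14540)/2 = 9251.5 km.
Circular speed at r₁: v₁ = √(μ/r₁) = √(42830/3963) = 3.28747 km/s.
Transfer-orbit speed at r₁ (vis-viva): v_p = √[μ(2/r₁ − 1/a_t)] = 4.12134 km/s.
First burn Δv₁ = |v_p − v₁| = 0.8339 km/s.
Circular speed at r₂: v₂ = √(μ/r₂) = 1.716 km/s.
Transfer-orbit speed at r₂: v_a = √[μ(2/r₂ − 1/a_t)] = 1.123 km/s.
Second burn Δv₂ = |v₂ − v_a| = 0.5930 km/s.
Total Δv = Δv₁ + Δv₂ = 1.427 km/s.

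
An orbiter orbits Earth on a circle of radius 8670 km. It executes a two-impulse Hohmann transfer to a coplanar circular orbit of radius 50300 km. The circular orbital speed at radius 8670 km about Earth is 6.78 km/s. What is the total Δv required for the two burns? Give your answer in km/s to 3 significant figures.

From the circular-orbit relation v² = μ/r at r = 8670 km: μ = v²r = (6.78)² × 8670 = 3.98546×10^5 km³/s².
The Hohmann ellipse has a_t = (r₁ + r₂)/2 = 29485 km.
At r₁ the circular-orbit speed is v₁ = √(μ/r₁) = 6.780 km/s.
Transfer-orbit speed at r₁ (vis-viva): v_p = √[μ(2/r₁ − 1/a_t)] = 8.856 km/s.
First burn Δv₁ = |v_p − v₁| = 2.076 km/s.
At r₂, v₂ = √(μ/r₂) = 2.8148 km/s.
Transfer-orbit speed at r₂: v_a = √[μ(2/r₂ − 1/a_t)] = 1.5264 km/s.
Second burn Δv₂ = |v₂ − v_a| = 1.288 km/s.
Total Δv = Δv₁ + Δv₂ = 3.364 km/s.

Δv = 3.36 km/s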